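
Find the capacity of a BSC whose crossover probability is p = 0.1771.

For BSC with error probability p:
C = 1 - H(p) where H(p) is binary entropy
H(0.1771) = -0.1771 × log₂(0.1771) - 0.8229 × log₂(0.8229)
H(p) = 0.6737
C = 1 - 0.6737 = 0.3263 bits/use


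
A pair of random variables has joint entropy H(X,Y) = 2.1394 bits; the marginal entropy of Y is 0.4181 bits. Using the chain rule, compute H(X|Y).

Chain rule: H(X,Y) = H(X|Y) + H(Y)
H(X|Y) = H(X,Y) - H(Y) = 2.1394 - 0.4181 = 1.7213 bits


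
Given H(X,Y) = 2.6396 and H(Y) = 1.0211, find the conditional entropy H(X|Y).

Chain rule: H(X,Y) = H(X|Y) + H(Y)
H(X|Y) = H(X,Y) - H(Y) = 2.6396 - 1.0211 = 1.6185 bits


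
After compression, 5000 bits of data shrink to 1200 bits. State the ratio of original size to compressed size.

Compression ratio = Original / Compressed
= 5000 / 1200 = 4.17:1


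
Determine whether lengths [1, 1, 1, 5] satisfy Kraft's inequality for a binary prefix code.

Kraft inequality: Σ 2^(-l_i) ≤ 1 for prefix-free code
Calculating: 2^(-1) + 2^(-1) + 2^(-1) + 2^(-5)
= 0.5 + 0.5 + 0.5 + 0.03125
= 1.5312
Since 1.5312 > 1, prefix-free code does not exist


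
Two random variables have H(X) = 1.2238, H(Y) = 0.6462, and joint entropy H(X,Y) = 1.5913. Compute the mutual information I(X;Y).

I(X;Y) = H(X) + H(Y) - H(X,Y)
I(X;Y) = 1.2238 + 0.6462 - 1.5913 = 0.2787 bits


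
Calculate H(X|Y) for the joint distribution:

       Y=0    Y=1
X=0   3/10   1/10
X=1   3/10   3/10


H(X|Y) = Σ_y p(y) H(X|Y=y)
  p(Y=0) = 3/5, H(X|Y=0) = 1.0000
  p(Y=1) = 2/5, H(X|Y=1) = 0.8113
H(X|Y) = 0.6000×1.0000 + 0.4000×0.8113 = 0.9245 bits


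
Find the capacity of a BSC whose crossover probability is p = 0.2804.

For BSC with error probability p:
C = 1 - H(p) where H(p) is binary entropy
H(0.2804) = -0.2804 × log₂(0.2804) - 0.7196 × log₂(0.7196)
H(p) = 0.8560
C = 1 - 0.8560 = 0.1440 bits/use


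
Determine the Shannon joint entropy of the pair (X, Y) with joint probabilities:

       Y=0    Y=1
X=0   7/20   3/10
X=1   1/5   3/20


H(X,Y) = -Σ p(x,y) log₂ p(x,y)
  p(0,0)=7/20: -0.3500 × log₂(0.3500) = 0.5301
  p(0,1)=3/10: -0.3000 × log₂(0.3000) = 0.5211
  p(1,0)=1/5: -0.2000 × log₂(0.2000) = 0.4644
  p(1,1)=3/20: -0.1500 × log₂(0.1500) = 0.4105
H(X,Y) = 1.9261 bits


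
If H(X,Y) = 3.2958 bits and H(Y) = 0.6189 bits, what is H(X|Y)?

Chain rule: H(X,Y) = H(X|Y) + H(Y)
H(X|Y) = H(X,Y) - H(Y) = 3.2958 - 0.6189 = 2.6769 bits


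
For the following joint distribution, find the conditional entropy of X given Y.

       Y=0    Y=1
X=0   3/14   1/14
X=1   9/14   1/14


H(X|Y) = Σ_y p(y) H(X|Y=y)
  p(Y=0) = 6/7, H(X|Y=0) = 0.8113
  p(Y=1) = 1/7, H(X|Y=1) = 1.0000
H(X|Y) = 0.8571×0.8113 + 0.1429×1.0000 = 0.8382 bits


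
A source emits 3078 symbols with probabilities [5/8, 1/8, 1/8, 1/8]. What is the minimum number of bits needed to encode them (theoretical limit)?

Entropy H = 1.5488 bits/symbol
Minimum bits = H × n = 1.5488 × 3078
= 4767.19 bits


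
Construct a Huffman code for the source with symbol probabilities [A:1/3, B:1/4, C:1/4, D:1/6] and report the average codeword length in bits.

Huffman tree construction:
Combine smallest probabilities repeatedly
Resulting codes:
  A: 11 (length 2)
  B: 01 (length 2)
  C: 10 (length 2)
  D: 00 (length 2)
Average length = Σ p(s) × length(s) = 2.0000 bits


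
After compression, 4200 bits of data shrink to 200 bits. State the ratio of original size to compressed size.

Compression ratio = Original / Compressed
= 4200 / 200 = 21.00:1


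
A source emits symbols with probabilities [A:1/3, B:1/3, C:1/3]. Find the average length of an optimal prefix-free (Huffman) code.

Huffman tree construction:
Combine smallest probabilities repeatedly
Resulting codes:
  A: 10 (length 2)
  B: 11 (length 2)
  C: 0 (length 1)
Average length = Σ p(s) × length(s) = 1.6667 bits


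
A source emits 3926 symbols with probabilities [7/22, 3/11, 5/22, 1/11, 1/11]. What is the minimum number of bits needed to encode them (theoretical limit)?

Entropy H = 2.1517 bits/symbol
Minimum bits = H × n = 2.1517 × 3926
= 8447.43 bits


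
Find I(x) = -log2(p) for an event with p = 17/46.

Information content I(x) = -log₂(p(x))
I = -log₂(17/46) = -log₂(0.3696)
I = 1.4361 bits


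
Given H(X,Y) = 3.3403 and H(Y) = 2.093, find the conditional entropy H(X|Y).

Chain rule: H(X,Y) = H(X|Y) + H(Y)
H(X|Y) = H(X,Y) - H(Y) = 3.3403 - 2.093 = 1.2473 bits


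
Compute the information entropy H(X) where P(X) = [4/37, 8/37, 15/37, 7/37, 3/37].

H(X) = -Σ p(x) log₂ p(x)
  -4/37 × log₂(4/37) = 0.3470
  -8/37 × log₂(8/37) = 0.4777
  -15/37 × log₂(15/37) = 0.5281
  -7/37 × log₂(7/37) = 0.4545
  -3/37 × log₂(3/37) = 0.2939
H(X) = 2.1011 bits


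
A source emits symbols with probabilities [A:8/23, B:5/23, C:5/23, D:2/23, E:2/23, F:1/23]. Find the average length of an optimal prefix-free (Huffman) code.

Huffman tree construction:
Combine smallest probabilities repeatedly
Resulting codes:
  A: 11 (length 2)
  B: 00 (length 2)
  C: 01 (length 2)
  D: 1011 (length 4)
  E: 100 (length 3)
  F: 1010 (length 4)
Average length = Σ p(s) × length(s) = 2.3478 bits


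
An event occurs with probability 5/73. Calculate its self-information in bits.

Information content I(x) = -log₂(p(x))
I = -log₂(5/73) = -log₂(0.0685)
I = 3.8679 bits


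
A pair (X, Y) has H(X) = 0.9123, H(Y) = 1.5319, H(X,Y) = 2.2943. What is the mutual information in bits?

I(X;Y) = H(X) + H(Y) - H(X,Y)
I(X;Y) = 0.9123 + 1.5319 - 2.2943 = 0.1499 bits


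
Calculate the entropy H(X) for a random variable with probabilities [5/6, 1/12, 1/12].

H(X) = -Σ p(x) log₂ p(x)
  -5/6 × log₂(5/6) = 0.2192
  -1/12 × log₂(1/12) = 0.2987
  -1/12 × log₂(1/12) = 0.2987
H(X) = 0.8167 bits


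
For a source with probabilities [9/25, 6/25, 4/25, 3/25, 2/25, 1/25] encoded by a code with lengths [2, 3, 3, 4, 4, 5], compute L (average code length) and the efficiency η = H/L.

Average length L = Σ p_i × l_i = 2.9200 bits
Entropy H = 2.2921 bits
Efficiency η = H/L × 100% = 78.50%


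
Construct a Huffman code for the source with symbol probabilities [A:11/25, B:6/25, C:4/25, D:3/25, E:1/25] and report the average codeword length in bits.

Huffman tree construction:
Combine smallest probabilities repeatedly
Resulting codes:
  A: 0 (length 1)
  B: 10 (length 2)
  C: 110 (length 3)
  D: 1111 (length 4)
  E: 1110 (length 4)
Average length = Σ p(s) × length(s) = 2.0400 bits


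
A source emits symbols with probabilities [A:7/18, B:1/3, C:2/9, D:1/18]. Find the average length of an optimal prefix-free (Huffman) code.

Huffman tree construction:
Combine smallest probabilities repeatedly
Resulting codes:
  A: 0 (length 1)
  B: 11 (length 2)
  C: 101 (length 3)
  D: 100 (length 3)
Average length = Σ p(s) × length(s) = 1.8889 bits


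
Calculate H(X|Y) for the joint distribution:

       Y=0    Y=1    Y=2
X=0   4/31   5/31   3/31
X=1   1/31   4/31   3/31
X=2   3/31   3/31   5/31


H(X|Y) = Σ_y p(y) H(X|Y=y)
  p(Y=0) = 8/31, H(X|Y=0) = 1.4056
  p(Y=1) = 12/31, H(X|Y=1) = 1.5546
  p(Y=2) = 11/31, H(X|Y=2) = 1.5395
H(X|Y) = 0.2581×1.4056 + 0.3871×1.5546 + 0.3548×1.5395 = 1.5108 bits


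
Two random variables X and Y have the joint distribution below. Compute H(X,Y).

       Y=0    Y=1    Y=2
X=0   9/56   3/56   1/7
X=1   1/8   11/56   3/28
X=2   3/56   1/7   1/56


H(X,Y) = -Σ p(x,y) log₂ p(x,y)
  p(0,0)=9/56: -0.1607 × log₂(0.1607) = 0.4239
  p(0,1)=3/56: -0.0536 × log₂(0.0536) = 0.2262
  p(0,2)=1/7: -0.1429 × log₂(0.1429) = 0.4011
  p(1,0)=1/8: -0.1250 × log₂(0.1250) = 0.3750
  p(1,1)=11/56: -0.1964 × log₂(0.1964) = 0.4612
  p(1,2)=3/28: -0.1071 × log₂(0.1071) = 0.3453
  p(2,0)=3/56: -0.0536 × log₂(0.0536) = 0.2262
  p(2,1)=1/7: -0.1429 × log₂(0.1429) = 0.4011
  p(2,2)=1/56: -0.0179 × log₂(0.0179) = 0.1037
H(X,Y) = 2.9635 bits


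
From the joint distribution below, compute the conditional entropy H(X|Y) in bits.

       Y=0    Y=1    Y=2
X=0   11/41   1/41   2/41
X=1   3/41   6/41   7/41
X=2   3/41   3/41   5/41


H(X|Y) = Σ_y p(y) H(X|Y=y)
  p(Y=0) = 17/41, H(X|Y=0) = 1.2896
  p(Y=1) = 10/41, H(X|Y=1) = 1.2955
  p(Y=2) = 14/41, H(X|Y=2) = 1.4316
H(X|Y) = 0.4146×1.2896 + 0.2439×1.2955 + 0.3415×1.4316 = 1.3395 bits


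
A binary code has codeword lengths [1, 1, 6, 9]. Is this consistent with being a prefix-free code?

Kraft inequality: Σ 2^(-l_i) ≤ 1 for prefix-free code
Calculating: 2^(-1) + 2^(-1) + 2^(-6) + 2^(-9)
= 0.5 + 0.5 + 0.015625 + 0.001953125
= 1.0176
Since 1.0176 > 1, prefix-free code does not exist


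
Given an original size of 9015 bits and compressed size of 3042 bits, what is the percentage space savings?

Space savings = (1 - Compressed/Original) × 100%
= (1 - 3042/9015) × 100%
= 66.26%


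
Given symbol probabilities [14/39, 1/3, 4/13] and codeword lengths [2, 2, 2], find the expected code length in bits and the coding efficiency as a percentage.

Average length L = Σ p_i × l_i = 2.0000 bits
Entropy H = 1.5821 bits
Efficiency η = H/L × 100% = 79.11%


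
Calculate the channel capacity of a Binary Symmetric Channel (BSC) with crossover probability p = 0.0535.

For BSC with error probability p:
C = 1 - H(p) where H(p) is binary entropy
H(0.0535) = -0.0535 × log₂(0.0535) - 0.9465 × log₂(0.9465)
H(p) = 0.3011
C = 1 - 0.3011 = 0.6989 bits/use


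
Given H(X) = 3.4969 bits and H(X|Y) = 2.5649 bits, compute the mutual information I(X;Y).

I(X;Y) = H(X) - H(X|Y)
I(X;Y) = 3.4969 - 2.5649 = 0.932 bits


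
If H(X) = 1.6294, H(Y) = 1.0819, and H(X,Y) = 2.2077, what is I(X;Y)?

I(X;Y) = H(X) + H(Y) - H(X,Y)
I(X;Y) = 1.6294 + 1.0819 - 2.2077 = 0.5036 bits


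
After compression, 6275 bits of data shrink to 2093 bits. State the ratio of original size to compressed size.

Compression ratio = Original / Compressed
= 6275 / 2093 = 3.00:1


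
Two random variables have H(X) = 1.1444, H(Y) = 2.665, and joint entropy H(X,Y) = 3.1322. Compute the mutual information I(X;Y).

I(X;Y) = H(X) + H(Y) - H(X,Y)
I(X;Y) = 1.1444 + 2.665 - 3.1322 = 0.6772 bits


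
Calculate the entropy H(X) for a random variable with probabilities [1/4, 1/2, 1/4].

H(X) = -Σ p(x) log₂ p(x)
  -1/4 × log₂(1/4) = 0.5000
  -1/2 × log₂(1/2) = 0.5000
  -1/4 × log₂(1/4) = 0.5000
H(X) = 1.5000 bits


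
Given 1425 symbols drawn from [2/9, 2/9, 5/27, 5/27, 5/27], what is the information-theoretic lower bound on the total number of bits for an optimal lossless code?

Entropy H = 2.3161 bits/symbol
Minimum bits = H × n = 2.3161 × 1425
= 3300.38 bits


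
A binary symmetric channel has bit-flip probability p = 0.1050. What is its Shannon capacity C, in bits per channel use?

For BSC with error probability p:
C = 1 - H(p) where H(p) is binary entropy
H(0.1050) = -0.1050 × log₂(0.1050) - 0.8950 × log₂(0.8950)
H(p) = 0.4846
C = 1 - 0.4846 = 0.5154 bits/use


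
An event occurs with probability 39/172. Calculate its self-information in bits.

Information content I(x) = -log₂(p(x))
I = -log₂(39/172) = -log₂(0.2267)
I = 2.1409 bits


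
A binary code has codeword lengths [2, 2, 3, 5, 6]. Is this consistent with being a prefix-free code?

Kraft inequality: Σ 2^(-l_i) ≤ 1 for prefix-free code
Calculating: 2^(-2) + 2^(-2) + 2^(-3) + 2^(-5) + 2^(-6)
= 0.25 + 0.25 + 0.125 + 0.03125 + 0.015625
= 0.6719
Since 0.6719 ≤ 1, prefix-free code exists


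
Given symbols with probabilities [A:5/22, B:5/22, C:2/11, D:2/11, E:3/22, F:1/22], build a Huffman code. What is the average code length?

Huffman tree construction:
Combine smallest probabilities repeatedly
Resulting codes:
  A: 01 (length 2)
  B: 10 (length 2)
  C: 110 (length 3)
  D: 111 (length 3)
  E: 001 (length 3)
  F: 000 (length 3)
Average length = Σ p(s) × length(s) = 2.5455 bits


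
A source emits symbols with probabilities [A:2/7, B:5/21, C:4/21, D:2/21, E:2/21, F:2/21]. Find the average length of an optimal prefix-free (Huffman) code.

Huffman tree construction:
Combine smallest probabilities repeatedly
Resulting codes:
  A: 10 (length 2)
  B: 01 (length 2)
  C: 111 (length 3)
  D: 000 (length 3)
  E: 001 (length 3)
  F: 110 (length 3)
Average length = Σ p(s) × length(s) = 2.4762 bits


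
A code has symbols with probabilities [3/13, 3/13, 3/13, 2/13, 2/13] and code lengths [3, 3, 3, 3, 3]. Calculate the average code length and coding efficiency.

Average length L = Σ p_i × l_i = 3.0000 bits
Entropy H = 2.2955 bits
Efficiency η = H/L × 100% = 76.52%


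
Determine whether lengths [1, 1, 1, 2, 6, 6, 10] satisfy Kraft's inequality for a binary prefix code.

Kraft inequality: Σ 2^(-l_i) ≤ 1 for prefix-free code
Calculating: 2^(-1) + 2^(-1) + 2^(-1) + 2^(-2) + 2^(-6) + 2^(-6) + 2^(-10)
= 0.5 + 0.5 + 0.5 + 0.25 + 0.015625 + 0.015625 + 0.0009765625
= 1.7822
Since 1.7822 > 1, prefix-free code does not exist


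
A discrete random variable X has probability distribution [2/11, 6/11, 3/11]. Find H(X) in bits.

H(X) = -Σ p(x) log₂ p(x)
  -2/11 × log₂(2/11) = 0.4472
  -6/11 × log₂(6/11) = 0.4770
  -3/11 × log₂(3/11) = 0.5112
H(X) = 1.4354 bits


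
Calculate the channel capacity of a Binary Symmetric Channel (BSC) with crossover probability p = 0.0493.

For BSC with error probability p:
C = 1 - H(p) where H(p) is binary entropy
H(0.0493) = -0.0493 × log₂(0.0493) - 0.9507 × log₂(0.9507)
H(p) = 0.2834
C = 1 - 0.2834 = 0.7166 bits/use


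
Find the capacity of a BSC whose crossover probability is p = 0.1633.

For BSC with error probability p:
C = 1 - H(p) where H(p) is binary entropy
H(0.1633) = -0.1633 × log₂(0.1633) - 0.8367 × log₂(0.8367)
H(p) = 0.6421
C = 1 - 0.6421 = 0.3579 bits/use


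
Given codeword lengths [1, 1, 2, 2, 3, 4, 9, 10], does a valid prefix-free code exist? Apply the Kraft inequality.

Kraft inequality: Σ 2^(-l_i) ≤ 1 for prefix-free code
Calculating: 2^(-1) + 2^(-1) + 2^(-2) + 2^(-2) + 2^(-3) + 2^(-4) + 2^(-9) + 2^(-10)
= 0.5 + 0.5 + 0.25 + 0.25 + 0.125 + 0.0625 + 0.001953125 + 0.0009765625
= 1.6904
Since 1.6904 > 1, prefix-free code does not exist


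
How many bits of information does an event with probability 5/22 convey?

Information content I(x) = -log₂(p(x))
I = -log₂(5/22) = -log₂(0.2273)
I = 2.1375 bits


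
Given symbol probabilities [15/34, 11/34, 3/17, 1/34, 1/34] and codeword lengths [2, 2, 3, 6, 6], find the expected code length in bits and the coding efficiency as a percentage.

Average length L = Σ p_i × l_i = 2.4118 bits
Entropy H = 1.7884 bits
Efficiency η = H/L × 100% = 74.15%


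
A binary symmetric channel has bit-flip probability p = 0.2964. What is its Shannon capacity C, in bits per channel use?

For BSC with error probability p:
C = 1 - H(p) where H(p) is binary entropy
H(0.2964) = -0.2964 × log₂(0.2964) - 0.7036 × log₂(0.7036)
H(p) = 0.8768
C = 1 - 0.8768 = 0.1232 bits/use


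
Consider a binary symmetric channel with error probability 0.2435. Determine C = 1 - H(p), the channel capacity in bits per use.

For BSC with error probability p:
C = 1 - H(p) where H(p) is binary entropy
H(0.2435) = -0.2435 × log₂(0.2435) - 0.7565 × log₂(0.7565)
H(p) = 0.8008
C = 1 - 0.8008 = 0.1992 bits/use


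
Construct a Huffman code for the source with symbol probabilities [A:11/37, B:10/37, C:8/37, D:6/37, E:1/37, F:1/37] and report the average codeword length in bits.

Huffman tree construction:
Combine smallest probabilities repeatedly
Resulting codes:
  A: 11 (length 2)
  B: 10 (length 2)
  C: 00 (length 2)
  D: 011 (length 3)
  E: 0100 (length 4)
  F: 0101 (length 4)
Average length = Σ p(s) × length(s) = 2.2703 bits


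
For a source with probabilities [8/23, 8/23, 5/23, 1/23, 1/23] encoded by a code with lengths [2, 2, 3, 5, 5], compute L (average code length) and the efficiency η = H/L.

Average length L = Σ p_i × l_i = 2.4783 bits
Entropy H = 1.9318 bits
Efficiency η = H/L × 100% = 77.95%


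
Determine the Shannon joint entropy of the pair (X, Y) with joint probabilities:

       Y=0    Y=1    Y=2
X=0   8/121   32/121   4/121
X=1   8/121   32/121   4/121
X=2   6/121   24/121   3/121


H(X,Y) = -Σ p(x,y) log₂ p(x,y)
  p(0,0)=8/121: -0.0661 × log₂(0.0661) = 0.2591
  p(0,1)=32/121: -0.2645 × log₂(0.2645) = 0.5075
  p(0,2)=4/121: -0.0331 × log₂(0.0331) = 0.1626
  p(1,0)=8/121: -0.0661 × log₂(0.0661) = 0.2591
  p(1,1)=32/121: -0.2645 × log₂(0.2645) = 0.5075
  p(1,2)=4/121: -0.0331 × log₂(0.0331) = 0.1626
  p(2,0)=6/121: -0.0496 × log₂(0.0496) = 0.2149
  p(2,1)=24/121: -0.1983 × log₂(0.1983) = 0.4629
  p(2,2)=3/121: -0.0248 × log₂(0.0248) = 0.1322
H(X,Y) = 2.6684 bits


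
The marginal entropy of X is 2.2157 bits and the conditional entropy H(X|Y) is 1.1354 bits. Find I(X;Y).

I(X;Y) = H(X) - H(X|Y)
I(X;Y) = 2.2157 - 1.1354 = 1.0803 bits


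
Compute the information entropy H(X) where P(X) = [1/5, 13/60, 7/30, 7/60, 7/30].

H(X) = -Σ p(x) log₂ p(x)
  -1/5 × log₂(1/5) = 0.4644
  -13/60 × log₂(13/60) = 0.4781
  -7/30 × log₂(7/30) = 0.4899
  -7/60 × log₂(7/60) = 0.3616
  -7/30 × log₂(7/30) = 0.4899
H(X) = 2.2838 bits


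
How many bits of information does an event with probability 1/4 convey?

Information content I(x) = -log₂(p(x))
I = -log₂(1/4) = -log₂(0.2500)
I = 2.0000 bits


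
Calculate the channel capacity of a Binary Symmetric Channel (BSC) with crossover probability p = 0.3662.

For BSC with error probability p:
C = 1 - H(p) where H(p) is binary entropy
H(0.3662) = -0.3662 × log₂(0.3662) - 0.6338 × log₂(0.6338)
H(p) = 0.9477
C = 1 - 0.9477 = 0.0523 bits/use


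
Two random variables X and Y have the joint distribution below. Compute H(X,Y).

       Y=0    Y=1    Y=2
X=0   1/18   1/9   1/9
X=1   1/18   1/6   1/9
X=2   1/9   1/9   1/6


H(X,Y) = -Σ p(x,y) log₂ p(x,y)
  p(0,0)=1/18: -0.0556 × log₂(0.0556) = 0.2317
  p(0,1)=1/9: -0.1111 × log₂(0.1111) = 0.3522
  p(0,2)=1/9: -0.1111 × log₂(0.1111) = 0.3522
  p(1,0)=1/18: -0.0556 × log₂(0.0556) = 0.2317
  p(1,1)=1/6: -0.1667 × log₂(0.1667) = 0.4308
  p(1,2)=1/9: -0.1111 × log₂(0.1111) = 0.3522
  p(2,0)=1/9: -0.1111 × log₂(0.1111) = 0.3522
  p(2,1)=1/9: -0.1111 × log₂(0.1111) = 0.3522
  p(2,2)=1/6: -0.1667 × log₂(0.1667) = 0.4308
H(X,Y) = 3.0860 bits


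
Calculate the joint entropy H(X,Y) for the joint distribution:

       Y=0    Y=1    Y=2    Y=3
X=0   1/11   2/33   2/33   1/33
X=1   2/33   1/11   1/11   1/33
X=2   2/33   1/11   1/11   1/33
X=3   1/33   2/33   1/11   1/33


H(X,Y) = -Σ p(x,y) log₂ p(x,y)
  p(0,0)=1/11: -0.0909 × log₂(0.0909) = 0.3145
  p(0,1)=2/33: -0.0606 × log₂(0.0606) = 0.2451
  p(0,2)=2/33: -0.0606 × log₂(0.0606) = 0.2451
  p(0,3)=1/33: -0.0303 × log₂(0.0303) = 0.1529
  p(1,0)=2/33: -0.0606 × log₂(0.0606) = 0.2451
  p(1,1)=1/11: -0.0909 × log₂(0.0909) = 0.3145
  p(1,2)=1/11: -0.0909 × log₂(0.0909) = 0.3145
  p(1,3)=1/33: -0.0303 × log₂(0.0303) = 0.1529
  p(2,0)=2/33: -0.0606 × log₂(0.0606) = 0.2451
  p(2,1)=1/11: -0.0909 × log₂(0.0909) = 0.3145
  p(2,2)=1/11: -0.0909 × log₂(0.0909) = 0.3145
  p(2,3)=1/33: -0.0303 × log₂(0.0303) = 0.1529
  p(3,0)=1/33: -0.0303 × log₂(0.0303) = 0.1529
  p(3,1)=2/33: -0.0606 × log₂(0.0606) = 0.2451
  p(3,2)=1/11: -0.0909 × log₂(0.0909) = 0.3145
  p(3,3)=1/33: -0.0303 × log₂(0.0303) = 0.1529
H(X,Y) = 3.8768 bits


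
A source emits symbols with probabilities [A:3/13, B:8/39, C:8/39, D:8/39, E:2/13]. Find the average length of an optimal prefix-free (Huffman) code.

Huffman tree construction:
Combine smallest probabilities repeatedly
Resulting codes:
  A: 10 (length 2)
  B: 111 (length 3)
  C: 00 (length 2)
  D: 01 (length 2)
  E: 110 (length 3)
Average length = Σ p(s) × length(s) = 2.3590 bits


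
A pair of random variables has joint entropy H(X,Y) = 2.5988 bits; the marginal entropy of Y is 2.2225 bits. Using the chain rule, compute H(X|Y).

Chain rule: H(X,Y) = H(X|Y) + H(Y)
H(X|Y) = H(X,Y) - H(Y) = 2.5988 - 2.2225 = 0.3763 bits


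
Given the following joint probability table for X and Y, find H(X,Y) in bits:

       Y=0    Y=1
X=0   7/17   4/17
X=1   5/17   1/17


H(X,Y) = -Σ p(x,y) log₂ p(x,y)
  p(0,0)=7/17: -0.4118 × log₂(0.4118) = 0.5271
  p(0,1)=4/17: -0.2353 × log₂(0.2353) = 0.4912
  p(1,0)=5/17: -0.2941 × log₂(0.2941) = 0.5193
  p(1,1)=1/17: -0.0588 × log₂(0.0588) = 0.2404
H(X,Y) = 1.7780 bits


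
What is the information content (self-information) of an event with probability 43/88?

Information content I(x) = -log₂(p(x))
I = -log₂(43/88) = -log₂(0.4886)
I = 1.0332 bits


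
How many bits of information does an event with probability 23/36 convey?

Information content I(x) = -log₂(p(x))
I = -log₂(23/36) = -log₂(0.6389)
I = 0.6464 bits


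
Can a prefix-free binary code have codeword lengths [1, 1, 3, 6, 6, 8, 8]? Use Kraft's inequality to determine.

Kraft inequality: Σ 2^(-l_i) ≤ 1 for prefix-free code
Calculating: 2^(-1) + 2^(-1) + 2^(-3) + 2^(-6) + 2^(-6) + 2^(-8) + 2^(-8)
= 0.5 + 0.5 + 0.125 + 0.015625 + 0.015625 + 0.00390625 + 0.00390625
= 1.1641
Since 1.1641 > 1, prefix-free code does not exist


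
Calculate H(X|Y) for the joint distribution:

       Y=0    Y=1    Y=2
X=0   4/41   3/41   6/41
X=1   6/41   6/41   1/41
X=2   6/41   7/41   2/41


H(X|Y) = Σ_y p(y) H(X|Y=y)
  p(Y=0) = 16/41, H(X|Y=0) = 1.5613
  p(Y=1) = 16/41, H(X|Y=1) = 1.5052
  p(Y=2) = 9/41, H(X|Y=2) = 1.2244
H(X|Y) = 0.3902×1.5613 + 0.3902×1.5052 + 0.2195×1.2244 = 1.4655 bits


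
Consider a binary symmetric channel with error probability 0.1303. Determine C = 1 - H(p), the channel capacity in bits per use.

For BSC with error probability p:
C = 1 - H(p) where H(p) is binary entropy
H(0.1303) = -0.1303 × log₂(0.1303) - 0.8697 × log₂(0.8697)
H(p) = 0.5583
C = 1 - 0.5583 = 0.4417 bits/use


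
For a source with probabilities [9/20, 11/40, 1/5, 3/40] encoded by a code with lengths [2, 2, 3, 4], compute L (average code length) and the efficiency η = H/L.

Average length L = Σ p_i × l_i = 2.3500 bits
Entropy H = 1.7752 bits
Efficiency η = H/L × 100% = 75.54%


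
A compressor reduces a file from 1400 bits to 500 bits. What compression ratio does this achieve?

Compression ratio = Original / Compressed
= 1400 / 500 = 2.80:1


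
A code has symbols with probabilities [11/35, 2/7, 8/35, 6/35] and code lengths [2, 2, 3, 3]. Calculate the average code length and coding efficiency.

Average length L = Σ p_i × l_i = 2.4000 bits
Entropy H = 1.9641 bits
Efficiency η = H/L × 100% = 81.84%


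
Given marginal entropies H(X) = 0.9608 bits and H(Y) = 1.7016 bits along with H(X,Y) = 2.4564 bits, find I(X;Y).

I(X;Y) = H(X) + H(Y) - H(X,Y)
I(X;Y) = 0.9608 + 1.7016 - 2.4564 = 0.206 bits


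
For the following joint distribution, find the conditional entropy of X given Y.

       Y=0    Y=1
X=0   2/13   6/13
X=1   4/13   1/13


H(X|Y) = Σ_y p(y) H(X|Y=y)
  p(Y=0) = 6/13, H(X|Y=0) = 0.9183
  p(Y=1) = 7/13, H(X|Y=1) = 0.5917
H(X|Y) = 0.4615×0.9183 + 0.5385×0.5917 = 0.7424 bits


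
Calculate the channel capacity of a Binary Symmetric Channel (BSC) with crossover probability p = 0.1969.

For BSC with error probability p:
C = 1 - H(p) where H(p) is binary entropy
H(0.1969) = -0.1969 × log₂(0.1969) - 0.8031 × log₂(0.8031)
H(p) = 0.7157
C = 1 - 0.7157 = 0.2843 bits/use


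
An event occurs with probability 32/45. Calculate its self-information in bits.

Information content I(x) = -log₂(p(x))
I = -log₂(32/45) = -log₂(0.7111)
I = 0.4919 bits


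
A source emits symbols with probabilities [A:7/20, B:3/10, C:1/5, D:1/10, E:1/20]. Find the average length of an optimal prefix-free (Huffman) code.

Huffman tree construction:
Combine smallest probabilities repeatedly
Resulting codes:
  A: 11 (length 2)
  B: 10 (length 2)
  C: 01 (length 2)
  D: 001 (length 3)
  E: 000 (length 3)
Average length = Σ p(s) × length(s) = 2.1500 bits


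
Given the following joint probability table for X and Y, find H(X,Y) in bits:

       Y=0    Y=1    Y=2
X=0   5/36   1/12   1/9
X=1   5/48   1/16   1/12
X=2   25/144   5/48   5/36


H(X,Y) = -Σ p(x,y) log₂ p(x,y)
  p(0,0)=5/36: -0.1389 × log₂(0.1389) = 0.3956
  p(0,1)=1/12: -0.0833 × log₂(0.0833) = 0.2987
  p(0,2)=1/9: -0.1111 × log₂(0.1111) = 0.3522
  p(1,0)=5/48: -0.1042 × log₂(0.1042) = 0.3399
  p(1,1)=1/16: -0.0625 × log₂(0.0625) = 0.2500
  p(1,2)=1/12: -0.0833 × log₂(0.0833) = 0.2987
  p(2,0)=25/144: -0.1736 × log₂(0.1736) = 0.4386
  p(2,1)=5/48: -0.1042 × log₂(0.1042) = 0.3399
  p(2,2)=5/36: -0.1389 × log₂(0.1389) = 0.3956
H(X,Y) = 3.1092 bits


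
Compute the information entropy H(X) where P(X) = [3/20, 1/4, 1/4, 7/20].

H(X) = -Σ p(x) log₂ p(x)
  -3/20 × log₂(3/20) = 0.4105
  -1/4 × log₂(1/4) = 0.5000
  -1/4 × log₂(1/4) = 0.5000
  -7/20 × log₂(7/20) = 0.5301
H(X) = 1.9406 bits


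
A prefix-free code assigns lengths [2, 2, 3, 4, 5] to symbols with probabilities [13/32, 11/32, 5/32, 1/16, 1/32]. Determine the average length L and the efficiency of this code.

Average length L = Σ p_i × l_i = 2.3750 bits
Entropy H = 1.8822 bits
Efficiency η = H/L × 100% = 79.25%


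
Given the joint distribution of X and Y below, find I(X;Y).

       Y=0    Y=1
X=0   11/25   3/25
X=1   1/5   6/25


H(X) = 0.9896, H(Y) = 0.9427, H(X,Y) = 1.8467
I(X;Y) = H(X) + H(Y) - H(X,Y) = 0.0855 bits


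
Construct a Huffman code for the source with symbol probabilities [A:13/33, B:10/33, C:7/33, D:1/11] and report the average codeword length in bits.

Huffman tree construction:
Combine smallest probabilities repeatedly
Resulting codes:
  A: 0 (length 1)
  B: 10 (length 2)
  C: 111 (length 3)
  D: 110 (length 3)
Average length = Σ p(s) × length(s) = 1.9091 bits


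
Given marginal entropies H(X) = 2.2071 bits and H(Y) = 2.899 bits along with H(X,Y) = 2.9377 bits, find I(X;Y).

I(X;Y) = H(X) + H(Y) - H(X,Y)
I(X;Y) = 2.2071 + 2.899 - 2.9377 = 2.1684 bits


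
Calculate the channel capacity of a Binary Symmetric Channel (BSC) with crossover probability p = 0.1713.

For BSC with error probability p:
C = 1 - H(p) where H(p) is binary entropy
H(0.1713) = -0.1713 × log₂(0.1713) - 0.8287 × log₂(0.8287)
H(p) = 0.6607
C = 1 - 0.6607 = 0.3393 bits/use


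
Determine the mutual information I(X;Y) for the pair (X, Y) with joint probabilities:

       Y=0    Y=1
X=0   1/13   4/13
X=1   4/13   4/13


H(X) = 0.9612, H(Y) = 0.9612, H(X,Y) = 1.8543
I(X;Y) = H(X) + H(Y) - H(X,Y) = 0.0682 bits


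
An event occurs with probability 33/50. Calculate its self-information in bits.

Information content I(x) = -log₂(p(x))
I = -log₂(33/50) = -log₂(0.6600)
I = 0.5995 bits


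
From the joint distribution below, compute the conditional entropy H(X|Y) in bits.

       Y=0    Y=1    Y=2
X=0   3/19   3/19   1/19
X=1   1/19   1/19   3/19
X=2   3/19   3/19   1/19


H(X|Y) = Σ_y p(y) H(X|Y=y)
  p(Y=0) = 7/19, H(X|Y=0) = 1.4488
  p(Y=1) = 7/19, H(X|Y=1) = 1.4488
  p(Y=2) = 5/19, H(X|Y=2) = 1.3710
H(X|Y) = 0.3684×1.4488 + 0.3684×1.4488 + 0.2632×1.3710 = 1.4283 bits


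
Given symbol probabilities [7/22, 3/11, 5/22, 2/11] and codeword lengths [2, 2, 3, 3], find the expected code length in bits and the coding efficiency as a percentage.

Average length L = Σ p_i × l_i = 2.4091 bits
Entropy H = 1.9698 bits
Efficiency η = H/L × 100% = 81.77%


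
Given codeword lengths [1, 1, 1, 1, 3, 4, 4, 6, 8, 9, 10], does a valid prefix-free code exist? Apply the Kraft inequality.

Kraft inequality: Σ 2^(-l_i) ≤ 1 for prefix-free code
Calculating: 2^(-1) + 2^(-1) + 2^(-1) + 2^(-1) + 2^(-3) + 2^(-4) + 2^(-4) + 2^(-6) + 2^(-8) + 2^(-9) + 2^(-10)
= 0.5 + 0.5 + 0.5 + 0.5 + 0.125 + 0.0625 + 0.0625 + 0.015625 + 0.00390625 + 0.001953125 + 0.0009765625
= 2.2725
Since 2.2725 > 1, prefix-free code does not exist


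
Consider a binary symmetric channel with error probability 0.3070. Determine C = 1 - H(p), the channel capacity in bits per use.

For BSC with error probability p:
C = 1 - H(p) where H(p) is binary entropy
H(0.3070) = -0.3070 × log₂(0.3070) - 0.6930 × log₂(0.6930)
H(p) = 0.8897
C = 1 - 0.8897 = 0.1103 bits/use


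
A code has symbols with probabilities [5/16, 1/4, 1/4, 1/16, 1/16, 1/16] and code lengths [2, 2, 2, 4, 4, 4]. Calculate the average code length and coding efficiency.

Average length L = Σ p_i × l_i = 2.3750 bits
Entropy H = 2.2744 bits
Efficiency η = H/L × 100% = 95.76%


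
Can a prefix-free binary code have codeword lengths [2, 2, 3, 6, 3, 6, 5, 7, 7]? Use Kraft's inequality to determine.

Kraft inequality: Σ 2^(-l_i) ≤ 1 for prefix-free code
Calculating: 2^(-2) + 2^(-2) + 2^(-3) + 2^(-6) + 2^(-3) + 2^(-6) + 2^(-5) + 2^(-7) + 2^(-7)
= 0.25 + 0.25 + 0.125 + 0.015625 + 0.125 + 0.015625 + 0.03125 + 0.0078125 + 0.0078125
= 0.8281
Since 0.8281 ≤ 1, prefix-free code exists


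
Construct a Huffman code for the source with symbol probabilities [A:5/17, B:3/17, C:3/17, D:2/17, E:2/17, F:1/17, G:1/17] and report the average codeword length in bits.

Huffman tree construction:
Combine smallest probabilities repeatedly
Resulting codes:
  A: 10 (length 2)
  B: 111 (length 3)
  C: 00 (length 2)
  D: 010 (length 3)
  E: 011 (length 3)
  F: 1100 (length 4)
  G: 1101 (length 4)
Average length = Σ p(s) × length(s) = 2.6471 bits


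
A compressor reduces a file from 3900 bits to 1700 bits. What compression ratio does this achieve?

Compression ratio = Original / Compressed
= 3900 / 1700 = 2.29:1


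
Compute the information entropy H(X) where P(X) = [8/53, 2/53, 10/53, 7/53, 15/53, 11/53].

H(X) = -Σ p(x) log₂ p(x)
  -8/53 × log₂(8/53) = 0.4118
  -2/53 × log₂(2/53) = 0.1784
  -10/53 × log₂(10/53) = 0.4540
  -7/53 × log₂(7/53) = 0.3857
  -15/53 × log₂(15/53) = 0.5154
  -11/53 × log₂(11/53) = 0.4708
H(X) = 2.4161 bits


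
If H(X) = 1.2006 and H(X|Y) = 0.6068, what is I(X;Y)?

I(X;Y) = H(X) - H(X|Y)
I(X;Y) = 1.2006 - 0.6068 = 0.5938 bits


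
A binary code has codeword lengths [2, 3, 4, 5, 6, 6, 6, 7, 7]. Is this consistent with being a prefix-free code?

Kraft inequality: Σ 2^(-l_i) ≤ 1 for prefix-free code
Calculating: 2^(-2) + 2^(-3) + 2^(-4) + 2^(-5) + 2^(-6) + 2^(-6) + 2^(-6) + 2^(-7) + 2^(-7)
= 0.25 + 0.125 + 0.0625 + 0.03125 + 0.015625 + 0.015625 + 0.015625 + 0.0078125 + 0.0078125
= 0.5312
Since 0.5312 ≤ 1, prefix-free code exists


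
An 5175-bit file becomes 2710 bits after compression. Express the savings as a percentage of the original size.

Space savings = (1 - Compressed/Original) × 100%
= (1 - 2710/5175) × 100%
= 47.63%


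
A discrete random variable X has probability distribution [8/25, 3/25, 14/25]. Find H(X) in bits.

H(X) = -Σ p(x) log₂ p(x)
  -8/25 × log₂(8/25) = 0.5260
  -3/25 × log₂(3/25) = 0.3671
  -14/25 × log₂(14/25) = 0.4684
H(X) = 1.3615 bits


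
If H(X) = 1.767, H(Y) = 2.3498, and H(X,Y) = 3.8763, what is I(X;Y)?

I(X;Y) = H(X) + H(Y) - H(X,Y)
I(X;Y) = 1.767 + 2.3498 - 3.8763 = 0.2405 bits


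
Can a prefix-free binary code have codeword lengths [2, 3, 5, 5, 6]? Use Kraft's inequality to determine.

Kraft inequality: Σ 2^(-l_i) ≤ 1 for prefix-free code
Calculating: 2^(-2) + 2^(-3) + 2^(-5) + 2^(-5) + 2^(-6)
= 0.25 + 0.125 + 0.03125 + 0.03125 + 0.015625
= 0.4531
Since 0.4531 ≤ 1, prefix-free code exists


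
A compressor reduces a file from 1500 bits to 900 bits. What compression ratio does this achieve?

Compression ratio = Original / Compressed
= 1500 / 900 = 1.67:1


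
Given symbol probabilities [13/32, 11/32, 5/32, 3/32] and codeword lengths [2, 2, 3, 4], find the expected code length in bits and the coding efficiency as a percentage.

Average length L = Σ p_i × l_i = 2.3438 bits
Entropy H = 1.7961 bits
Efficiency η = H/L × 100% = 76.63%


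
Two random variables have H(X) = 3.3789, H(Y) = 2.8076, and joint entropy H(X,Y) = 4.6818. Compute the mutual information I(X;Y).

I(X;Y) = H(X) + H(Y) - H(X,Y)
I(X;Y) = 3.3789 + 2.8076 - 4.6818 = 1.5047 bits


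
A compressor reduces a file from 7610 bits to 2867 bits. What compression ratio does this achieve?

Compression ratio = Original / Compressed
= 7610 / 2867 = 2.65:1


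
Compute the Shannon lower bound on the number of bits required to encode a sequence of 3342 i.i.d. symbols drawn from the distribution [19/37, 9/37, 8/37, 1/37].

Entropy H = 1.6084 bits/symbol
Minimum bits = H × n = 1.6084 × 3342
= 5375.18 bits


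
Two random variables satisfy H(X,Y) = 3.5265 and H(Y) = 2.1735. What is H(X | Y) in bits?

Chain rule: H(X,Y) = H(X|Y) + H(Y)
H(X|Y) = H(X,Y) - H(Y) = 3.5265 - 2.1735 = 1.353 bits


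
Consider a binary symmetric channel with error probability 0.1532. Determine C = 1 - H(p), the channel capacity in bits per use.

For BSC with error probability p:
C = 1 - H(p) where H(p) is binary entropy
H(0.1532) = -0.1532 × log₂(0.1532) - 0.8468 × log₂(0.8468)
H(p) = 0.6178
C = 1 - 0.6178 = 0.3822 bits/use


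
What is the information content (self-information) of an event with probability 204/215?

Information content I(x) = -log₂(p(x))
I = -log₂(204/215) = -log₂(0.9488)
I = 0.0758 bits


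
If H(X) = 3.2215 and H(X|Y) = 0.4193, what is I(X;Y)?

I(X;Y) = H(X) - H(X|Y)
I(X;Y) = 3.2215 - 0.4193 = 2.8022 bits


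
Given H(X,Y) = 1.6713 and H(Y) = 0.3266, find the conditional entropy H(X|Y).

Chain rule: H(X,Y) = H(X|Y) + H(Y)
H(X|Y) = H(X,Y) - H(Y) = 1.6713 - 0.3266 = 1.3447 bits


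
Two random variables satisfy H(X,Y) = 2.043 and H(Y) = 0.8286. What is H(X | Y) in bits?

Chain rule: H(X,Y) = H(X|Y) + H(Y)
H(X|Y) = H(X,Y) - H(Y) = 2.043 - 0.8286 = 1.2144 bits


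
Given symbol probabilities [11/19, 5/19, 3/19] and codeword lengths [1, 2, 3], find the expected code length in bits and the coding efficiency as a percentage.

Average length L = Σ p_i × l_i = 1.5789 bits
Entropy H = 1.3838 bits
Efficiency η = H/L × 100% = 87.64%


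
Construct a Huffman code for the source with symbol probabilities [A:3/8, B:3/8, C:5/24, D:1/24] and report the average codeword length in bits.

Huffman tree construction:
Combine smallest probabilities repeatedly
Resulting codes:
  A: 11 (length 2)
  B: 0 (length 1)
  C: 101 (length 3)
  D: 100 (length 3)
Average length = Σ p(s) × length(s) = 1.8750 bits


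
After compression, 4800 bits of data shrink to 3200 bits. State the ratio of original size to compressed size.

Compression ratio = Original / Compressed
= 4800 / 3200 = 1.50:1


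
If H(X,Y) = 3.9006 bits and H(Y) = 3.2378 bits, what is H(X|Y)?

Chain rule: H(X,Y) = H(X|Y) + H(Y)
H(X|Y) = H(X,Y) - H(Y) = 3.9006 - 3.2378 = 0.6628 bits


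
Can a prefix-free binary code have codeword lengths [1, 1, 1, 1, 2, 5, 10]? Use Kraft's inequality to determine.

Kraft inequality: Σ 2^(-l_i) ≤ 1 for prefix-free code
Calculating: 2^(-1) + 2^(-1) + 2^(-1) + 2^(-1) + 2^(-2) + 2^(-5) + 2^(-10)
= 0.5 + 0.5 + 0.5 + 0.5 + 0.25 + 0.03125 + 0.0009765625
= 2.2822
Since 2.2822 > 1, prefix-free code does not exist


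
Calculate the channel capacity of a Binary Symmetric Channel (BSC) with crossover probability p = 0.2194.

For BSC with error probability p:
C = 1 - H(p) where H(p) is binary entropy
H(0.2194) = -0.2194 × log₂(0.2194) - 0.7806 × log₂(0.7806)
H(p) = 0.7591
C = 1 - 0.7591 = 0.2409 bits/use


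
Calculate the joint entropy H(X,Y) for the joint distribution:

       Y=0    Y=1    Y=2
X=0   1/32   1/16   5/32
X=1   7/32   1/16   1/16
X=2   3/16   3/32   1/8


H(X,Y) = -Σ p(x,y) log₂ p(x,y)
  p(0,0)=1/32: -0.0312 × log₂(0.0312) = 0.1562
  p(0,1)=1/16: -0.0625 × log₂(0.0625) = 0.2500
  p(0,2)=5/32: -0.1562 × log₂(0.1562) = 0.4184
  p(1,0)=7/32: -0.2188 × log₂(0.2188) = 0.4796
  p(1,1)=1/16: -0.0625 × log₂(0.0625) = 0.2500
  p(1,2)=1/16: -0.0625 × log₂(0.0625) = 0.2500
  p(2,0)=3/16: -0.1875 × log₂(0.1875) = 0.4528
  p(2,1)=3/32: -0.0938 × log₂(0.0938) = 0.3202
  p(2,2)=1/8: -0.1250 × log₂(0.1250) = 0.3750
H(X,Y) = 2.9523 bits


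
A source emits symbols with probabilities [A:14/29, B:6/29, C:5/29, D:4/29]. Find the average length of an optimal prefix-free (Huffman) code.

Huffman tree construction:
Combine smallest probabilities repeatedly
Resulting codes:
  A: 0 (length 1)
  B: 10 (length 2)
  C: 111 (length 3)
  D: 110 (length 3)
Average length = Σ p(s) × length(s) = 1.8276 bits


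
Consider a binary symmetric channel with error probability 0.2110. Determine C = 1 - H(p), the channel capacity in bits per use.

For BSC with error probability p:
C = 1 - H(p) where H(p) is binary entropy
H(0.2110) = -0.2110 × log₂(0.2110) - 0.7890 × log₂(0.7890)
H(p) = 0.7434
C = 1 - 0.7434 = 0.2566 bits/use


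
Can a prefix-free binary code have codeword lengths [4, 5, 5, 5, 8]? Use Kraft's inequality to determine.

Kraft inequality: Σ 2^(-l_i) ≤ 1 for prefix-free code
Calculating: 2^(-4) + 2^(-5) + 2^(-5) + 2^(-5) + 2^(-8)
= 0.0625 + 0.03125 + 0.03125 + 0.03125 + 0.00390625
= 0.1602
Since 0.1602 ≤ 1, prefix-free code exists


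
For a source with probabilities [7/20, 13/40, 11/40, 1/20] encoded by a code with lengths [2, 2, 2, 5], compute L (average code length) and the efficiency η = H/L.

Average length L = Σ p_i × l_i = 2.1500 bits
Entropy H = 1.7854 bits
Efficiency η = H/L × 100% = 83.04%


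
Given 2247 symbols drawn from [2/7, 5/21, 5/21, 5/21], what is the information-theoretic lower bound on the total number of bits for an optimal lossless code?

Entropy H = 1.9952 bits/symbol
Minimum bits = H × n = 1.9952 × 2247
= 4483.30 bits


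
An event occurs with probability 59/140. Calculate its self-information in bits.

Information content I(x) = -log₂(p(x))
I = -log₂(59/140) = -log₂(0.4214)
I = 1.2466 bits


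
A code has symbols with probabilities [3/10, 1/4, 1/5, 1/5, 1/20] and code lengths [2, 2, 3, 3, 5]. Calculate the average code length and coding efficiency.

Average length L = Σ p_i × l_i = 2.5500 bits
Entropy H = 2.1660 bits
Efficiency η = H/L × 100% = 84.94%


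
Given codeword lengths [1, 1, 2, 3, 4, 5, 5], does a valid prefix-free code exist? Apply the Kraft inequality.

Kraft inequality: Σ 2^(-l_i) ≤ 1 for prefix-free code
Calculating: 2^(-1) + 2^(-1) + 2^(-2) + 2^(-3) + 2^(-4) + 2^(-5) + 2^(-5)
= 0.5 + 0.5 + 0.25 + 0.125 + 0.0625 + 0.03125 + 0.03125
= 1.5000
Since 1.5000 > 1, prefix-free code does not exist


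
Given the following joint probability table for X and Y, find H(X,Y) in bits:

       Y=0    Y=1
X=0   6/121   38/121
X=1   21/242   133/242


H(X,Y) = -Σ p(x,y) log₂ p(x,y)
  p(0,0)=6/121: -0.0496 × log₂(0.0496) = 0.2149
  p(0,1)=38/121: -0.3140 × log₂(0.3140) = 0.5248
  p(1,0)=21/242: -0.0868 × log₂(0.0868) = 0.3060
  p(1,1)=133/242: -0.5496 × log₂(0.5496) = 0.4746
H(X,Y) = 1.5203 bits


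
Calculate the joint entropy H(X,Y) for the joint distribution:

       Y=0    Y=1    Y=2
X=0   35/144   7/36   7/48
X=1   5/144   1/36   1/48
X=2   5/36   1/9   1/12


H(X,Y) = -Σ p(x,y) log₂ p(x,y)
  p(0,0)=35/144: -0.2431 × log₂(0.2431) = 0.4960
  p(0,1)=7/36: -0.1944 × log₂(0.1944) = 0.4594
  p(0,2)=7/48: -0.1458 × log₂(0.1458) = 0.4051
  p(1,0)=5/144: -0.0347 × log₂(0.0347) = 0.1683
  p(1,1)=1/36: -0.0278 × log₂(0.0278) = 0.1436
  p(1,2)=1/48: -0.0208 × log₂(0.0208) = 0.1164
  p(2,0)=5/36: -0.1389 × log₂(0.1389) = 0.3956
  p(2,1)=1/9: -0.1111 × log₂(0.1111) = 0.3522
  p(2,2)=1/12: -0.0833 × log₂(0.0833) = 0.2987
H(X,Y) = 2.8353 bits


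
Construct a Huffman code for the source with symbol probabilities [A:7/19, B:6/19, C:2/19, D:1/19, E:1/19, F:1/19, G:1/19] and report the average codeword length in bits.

Huffman tree construction:
Combine smallest probabilities repeatedly
Resulting codes:
  A: 0 (length 1)
  B: 10 (length 2)
  C: 1110 (length 4)
  D: 11110 (length 5)
  E: 11111 (length 5)
  F: 1100 (length 4)
  G: 1101 (length 4)
Average length = Σ p(s) × length(s) = 2.3684 bits
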